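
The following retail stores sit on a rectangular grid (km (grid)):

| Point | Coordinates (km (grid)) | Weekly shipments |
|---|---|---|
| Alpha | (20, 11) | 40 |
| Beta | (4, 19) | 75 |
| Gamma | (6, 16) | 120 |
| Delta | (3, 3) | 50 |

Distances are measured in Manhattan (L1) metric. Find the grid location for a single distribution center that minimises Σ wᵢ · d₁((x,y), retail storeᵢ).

(6, 16)

Manhattan distance separates: Σwᵢ(|x−xᵢ|+|y−yᵢ|) = Σwᵢ|x−xᵢ| + Σwᵢ|y−yᵢ|, so x and y are optimised independently as 1-D weighted medians.
Total weight W = 285; half = 142.5.
x-coordinate, sorted with cumulative weight:
  x=3 (Delta, w=50) cum 50
  x=4 (Beta, w=75) cum 125
  x=6 (Gamma, w=120) cum 245  ← median
  x=20 (Alpha, w=40) cum 285
⇒ x* = 6
y-coordinate, sorted with cumulative weight:
  y=3 (Delta, w=50) cum 50
  y=11 (Alpha, w=40) cum 90
  y=16 (Gamma, w=120) cum 210  ← median
  y=19 (Beta, w=75) cum 285
⇒ y* = 16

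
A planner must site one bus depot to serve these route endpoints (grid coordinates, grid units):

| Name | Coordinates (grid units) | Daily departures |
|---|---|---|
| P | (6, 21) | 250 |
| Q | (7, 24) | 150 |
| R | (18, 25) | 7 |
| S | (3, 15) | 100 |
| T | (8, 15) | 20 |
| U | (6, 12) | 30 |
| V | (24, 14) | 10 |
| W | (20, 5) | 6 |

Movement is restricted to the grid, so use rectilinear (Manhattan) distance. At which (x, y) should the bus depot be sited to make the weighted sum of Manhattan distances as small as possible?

Manhattan distance separates: Σwᵢ(|x−xᵢ|+|y−yᵢ|) = Σwᵢ|x−xᵢ| + Σwᵢ|y−yᵢ|, so x and y are optimised independently as 1-D weighted medians.
Total weight W = 573; half = 286.5.
x-coordinate, sorted with cumulative weight:
  x=3 (S, w=100) cum 100
  x=6 (P, w=250) cum 350  ← median
  x=6 (U, w=30) cum 380
  x=7 (Q, w=150) cum 530
  x=8 (T, w=20) cum 550
  x=18 (R, w=7) cum 557
  x=20 (W, w=6) cum 563
  x=24 (V, w=10) cum 573
⇒ x* = 6
y-coordinate, sorted with cumulative weight:
  y=5 (W, w=6) cum 6
  y=12 (U, w=30) cum 36
  y=14 (V, w=10) cum 46
  y=15 (S, w=100) cum 146
  y=15 (T, w=20) cum 166
  y=21 (P, w=250) cum 416  ← median
  y=24 (Q, w=150) cum 566
  y=25 (R, w=7) cum 573
⇒ y* = 21

(6, 21)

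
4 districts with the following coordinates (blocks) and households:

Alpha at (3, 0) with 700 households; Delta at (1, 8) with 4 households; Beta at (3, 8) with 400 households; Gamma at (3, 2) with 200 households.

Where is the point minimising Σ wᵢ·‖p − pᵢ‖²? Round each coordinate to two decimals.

(2.99, 2.79)

The minimiser of Σwᵢ‖p−pᵢ‖² is the weighted centroid p* = (Σwᵢpᵢ)/(Σwᵢ).
Σwᵢ = 1304.
Σwᵢxᵢ = 700·3 + 4·1 + 400·3 + 200·3 = 3904.
Σwᵢyᵢ = 700·0 + 4·8 + 400·8 + 200·2 = 3632.
x* = 3904/1304 = 2.99, y* = 3632/1304 = 2.79.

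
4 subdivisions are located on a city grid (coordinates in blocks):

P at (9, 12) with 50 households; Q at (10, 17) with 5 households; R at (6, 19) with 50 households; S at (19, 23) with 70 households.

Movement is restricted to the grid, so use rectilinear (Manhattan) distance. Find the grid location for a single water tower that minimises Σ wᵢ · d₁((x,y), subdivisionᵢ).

(9, 19)

Manhattan distance separates: Σwᵢ(|x−xᵢ|+|y−yᵢ|) = Σwᵢ|x−xᵢ| + Σwᵢ|y−yᵢ|, so x and y are optimised independently as 1-D weighted medians.
Total weight W = 175; half = 87.5.
x-coordinate, sorted with cumulative weight:
  x=6 (R, w=50) cum 50
  x=9 (P, w=50) cum 100  ← median
  x=10 (Q, w=5) cum 105
  x=19 (S, w=70) cum 175
⇒ x* = 9
y-coordinate, sorted with cumulative weight:
  y=12 (P, w=50) cum 50
  y=17 (Q, w=5) cum 55
  y=19 (R, w=50) cum 105  ← median
  y=23 (S, w=70) cum 175
⇒ y* = 19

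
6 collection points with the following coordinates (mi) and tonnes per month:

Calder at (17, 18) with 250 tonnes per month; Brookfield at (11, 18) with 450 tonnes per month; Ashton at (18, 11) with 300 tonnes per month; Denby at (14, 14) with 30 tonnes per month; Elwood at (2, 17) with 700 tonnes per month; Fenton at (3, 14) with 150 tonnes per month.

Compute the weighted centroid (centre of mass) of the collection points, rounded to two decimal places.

The minimiser of Σwᵢ‖p−pᵢ‖² is the weighted centroid p* = (Σwᵢpᵢ)/(Σwᵢ).
Σwᵢ = 1880.
Σwᵢxᵢ = 250·17 + 450·11 + 300·18 + 30·14 + 700·2 + 150·3 = 16870.
Σwᵢyᵢ = 250·18 + 450·18 + 300·11 + 30·14 + 700·17 + 150·14 = 30320.
x* = 16870/1880 = 8.97, y* = 30320/1880 = 16.13.

(8.97, 16.13)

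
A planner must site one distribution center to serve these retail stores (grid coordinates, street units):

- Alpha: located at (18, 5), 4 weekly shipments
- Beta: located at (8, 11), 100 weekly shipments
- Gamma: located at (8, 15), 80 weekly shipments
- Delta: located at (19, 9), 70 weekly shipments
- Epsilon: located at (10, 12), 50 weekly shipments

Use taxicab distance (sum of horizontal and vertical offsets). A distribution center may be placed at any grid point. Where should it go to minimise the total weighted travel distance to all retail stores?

Manhattan distance separates: Σwᵢ(|x−xᵢ|+|y−yᵢ|) = Σwᵢ|x−xᵢ| + Σwᵢ|y−yᵢ|, so x and y are optimised independently as 1-D weighted medians.
Total weight W = 304; half = 152.
x-coordinate, sorted with cumulative weight:
  x=8 (Beta, w=100) cum 100
  x=8 (Gamma, w=80) cum 180  ← median
  x=10 (Epsilon, w=50) cum 230
  x=18 (Alpha, w=4) cum 234
  x=19 (Delta, w=70) cum 304
⇒ x* = 8
y-coordinate, sorted with cumulative weight:
  y=5 (Alpha, w=4) cum 4
  y=9 (Delta, w=70) cum 74
  y=11 (Beta, w=100) cum 174  ← median
  y=12 (Epsilon, w=50) cum 224
  y=15 (Gamma, w=80) cum 304
⇒ y* = 11

(8, 11)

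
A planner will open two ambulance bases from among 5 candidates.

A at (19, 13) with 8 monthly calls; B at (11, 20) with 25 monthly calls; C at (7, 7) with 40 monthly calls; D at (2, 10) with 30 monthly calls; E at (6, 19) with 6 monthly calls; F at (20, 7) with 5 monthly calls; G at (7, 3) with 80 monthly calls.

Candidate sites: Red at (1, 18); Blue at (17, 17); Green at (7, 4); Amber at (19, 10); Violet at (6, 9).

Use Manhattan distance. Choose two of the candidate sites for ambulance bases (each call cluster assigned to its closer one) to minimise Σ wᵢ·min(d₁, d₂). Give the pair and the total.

Evaluate every pair (each demand assigned to the nearer of the two):
  {Blue, Green}: total = 946
  {Green, Violet}: total = 1026
  {Red, Green}: total = 1054
  {Green, Amber}: total = 1120
  {Blue, Violet}: total = 1228
  {Amber, Violet}: total = 1334
  {Red, Violet}: total = 1382
  {Red, Amber}: total = 2770
  {Blue, Amber}: total = 2977
  {Red, Blue}: total = 3004
Best pair: {Blue, Green} with total 946.

{Blue, Green}, total 946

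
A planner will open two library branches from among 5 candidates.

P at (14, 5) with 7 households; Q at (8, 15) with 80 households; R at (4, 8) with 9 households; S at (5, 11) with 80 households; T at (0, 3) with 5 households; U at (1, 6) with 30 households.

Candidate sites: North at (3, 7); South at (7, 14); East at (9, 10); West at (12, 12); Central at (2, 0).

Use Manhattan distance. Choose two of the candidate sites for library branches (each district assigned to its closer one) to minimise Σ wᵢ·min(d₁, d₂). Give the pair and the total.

{North, South}, total 794

Evaluate every pair (each demand assigned to the nearer of the two):
  {North, South}: total = 794
  {South, Central}: total = 988
  {North, East}: total = 1093
  {South, East}: total = 1133
  {South, West}: total = 1214
  {North, West}: total = 1246
  {East, Central}: total = 1248
  {East, West}: total = 1446
  {West, Central}: total = 1588
  {North, Central}: total = 1744
Best pair: {North, South} with total 794.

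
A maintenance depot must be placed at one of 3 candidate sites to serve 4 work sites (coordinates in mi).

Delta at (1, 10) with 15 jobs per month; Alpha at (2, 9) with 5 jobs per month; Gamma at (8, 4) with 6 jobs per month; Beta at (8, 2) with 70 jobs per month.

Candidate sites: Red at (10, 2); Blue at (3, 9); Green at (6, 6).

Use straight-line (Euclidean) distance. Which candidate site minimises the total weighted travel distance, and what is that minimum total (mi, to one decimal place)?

Total weighted distance at each candidate:
  Red (10, 2): total = 390.7
  Blue (3, 9): total = 683.1
  Green (6, 6): total = 451.1
Minimum is at Red with total 390.7 mi.

Red, total 390.7 mi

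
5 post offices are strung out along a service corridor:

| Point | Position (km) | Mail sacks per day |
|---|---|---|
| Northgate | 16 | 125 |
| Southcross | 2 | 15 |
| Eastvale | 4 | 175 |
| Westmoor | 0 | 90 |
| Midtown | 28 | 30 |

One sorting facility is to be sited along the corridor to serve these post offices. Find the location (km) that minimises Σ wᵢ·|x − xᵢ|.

x = 4

For a sum of weighted absolute distances on a line, the optimum is the weighted median (not the mean). Total weight W = 435; half-weight = 217.5.
Sort by position and accumulate weight:
  km 0 (Westmoor, w=90) → cum 90
  km 2 (Southcross, w=15) → cum 105
  km 4 (Eastvale, w=175) → cum 280  ≥ 217.5 → median here
  km 16 (Northgate, w=125) → cum 405
  km 28 (Midtown, w=30) → cum 435
Optimal location: km 4.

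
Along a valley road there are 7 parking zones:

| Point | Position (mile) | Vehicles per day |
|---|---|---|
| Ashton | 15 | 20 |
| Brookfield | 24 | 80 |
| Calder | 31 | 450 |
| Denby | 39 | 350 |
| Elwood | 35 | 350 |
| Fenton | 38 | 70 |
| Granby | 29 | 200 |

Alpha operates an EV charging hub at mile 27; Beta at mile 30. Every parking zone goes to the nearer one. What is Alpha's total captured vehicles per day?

100

The indifferent point is the midpoint (27+30)/2 = 28.5; parking zones left of it (closer to Alpha at 27) go to Alpha, those right go to Beta.
  Ashton at 15 (w=20) → Alpha
  Brookfield at 24 (w=80) → Alpha
  Granby at 29 (w=200) → Beta
  Calder at 31 (w=450) → Beta
  Elwood at 35 (w=350) → Beta
  Fenton at 38 (w=70) → Beta
  Denby at 39 (w=350) → Beta
Alpha captures 100; Beta captures 1420.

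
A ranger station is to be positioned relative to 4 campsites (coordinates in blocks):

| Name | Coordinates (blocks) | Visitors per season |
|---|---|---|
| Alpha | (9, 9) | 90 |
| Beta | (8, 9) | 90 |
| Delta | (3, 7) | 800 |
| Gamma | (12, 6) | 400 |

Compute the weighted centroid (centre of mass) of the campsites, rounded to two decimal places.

The minimiser of Σwᵢ‖p−pᵢ‖² is the weighted centroid p* = (Σwᵢpᵢ)/(Σwᵢ).
Σwᵢ = 1380.
Σwᵢxᵢ = 90·9 + 90·8 + 800·3 + 400·12 = 8730.
Σwᵢyᵢ = 90·9 + 90·9 + 800·7 + 400·6 = 9620.
x* = 8730/1380 = 6.33, y* = 9620/1380 = 6.97.

(6.33, 6.97)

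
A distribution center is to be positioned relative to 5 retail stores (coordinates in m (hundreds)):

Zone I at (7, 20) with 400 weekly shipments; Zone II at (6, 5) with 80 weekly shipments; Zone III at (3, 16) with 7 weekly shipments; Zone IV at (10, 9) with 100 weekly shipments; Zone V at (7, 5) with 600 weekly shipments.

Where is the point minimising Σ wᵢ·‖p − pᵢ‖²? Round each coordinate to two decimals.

The minimiser of Σwᵢ‖p−pᵢ‖² is the weighted centroid p* = (Σwᵢpᵢ)/(Σwᵢ).
Σwᵢ = 1187.
Σwᵢxᵢ = 400·7 + 80·6 + 7·3 + 100·10 + 600·7 = 8501.
Σwᵢyᵢ = 400·20 + 80·5 + 7·16 + 100·9 + 600·5 = 12412.
x* = 8501/1187 = 7.16, y* = 12412/1187 = 10.46.

(7.16, 10.46)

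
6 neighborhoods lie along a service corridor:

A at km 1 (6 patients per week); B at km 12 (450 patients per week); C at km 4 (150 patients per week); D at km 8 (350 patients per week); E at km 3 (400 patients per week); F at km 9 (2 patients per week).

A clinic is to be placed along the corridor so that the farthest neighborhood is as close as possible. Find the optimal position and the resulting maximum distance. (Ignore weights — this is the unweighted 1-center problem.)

The 1-center on a line is the midpoint of the two extreme points: leftmost at 1, rightmost at 12.
Optimal location = (1 + 12)/2 = 6.5; maximum distance = (12 − 1)/2 = 5.5.

location 6.5, max distance 5.5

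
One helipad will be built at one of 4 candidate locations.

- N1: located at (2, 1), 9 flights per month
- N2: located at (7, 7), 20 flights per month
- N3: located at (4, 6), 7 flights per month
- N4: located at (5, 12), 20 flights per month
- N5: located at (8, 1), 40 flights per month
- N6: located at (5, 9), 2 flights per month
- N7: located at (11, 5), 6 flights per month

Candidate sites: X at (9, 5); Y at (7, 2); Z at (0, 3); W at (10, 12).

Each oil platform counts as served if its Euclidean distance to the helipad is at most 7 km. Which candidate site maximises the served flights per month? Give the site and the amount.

Y, covering 82

Coverage radius r = 7 km; a point is covered iff (Δx)²+(Δy)² ≤ 7² = 49.
  X (9, 5): covers {N2, N3, N5, N6, N7} → 75
  Y (7, 2): covers {N1, N2, N3, N5, N7} → 82
  Z (0, 3): covers {N1, N3} → 16
  W (10, 12): covers {N2, N4, N6} → 42
Maximum coverage at Y: 82 flights per month.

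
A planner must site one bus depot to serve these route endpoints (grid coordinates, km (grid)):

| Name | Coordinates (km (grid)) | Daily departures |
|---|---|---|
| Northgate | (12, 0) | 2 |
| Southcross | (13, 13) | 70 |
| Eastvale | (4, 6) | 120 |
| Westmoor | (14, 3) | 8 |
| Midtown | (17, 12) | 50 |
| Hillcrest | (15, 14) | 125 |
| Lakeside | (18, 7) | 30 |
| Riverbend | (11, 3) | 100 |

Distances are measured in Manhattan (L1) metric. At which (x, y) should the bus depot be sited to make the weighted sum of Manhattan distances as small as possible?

Manhattan distance separates: Σwᵢ(|x−xᵢ|+|y−yᵢ|) = Σwᵢ|x−xᵢ| + Σwᵢ|y−yᵢ|, so x and y are optimised independently as 1-D weighted medians.
Total weight W = 505; half = 252.5.
x-coordinate, sorted with cumulative weight:
  x=4 (Eastvale, w=120) cum 120
  x=11 (Riverbend, w=100) cum 220
  x=12 (Northgate, w=2) cum 222
  x=13 (Southcross, w=70) cum 292  ← median
  x=14 (Westmoor, w=8) cum 300
  x=15 (Hillcrest, w=125) cum 425
  x=17 (Midtown, w=50) cum 475
  x=18 (Lakeside, w=30) cum 505
⇒ x* = 13
y-coordinate, sorted with cumulative weight:
  y=0 (Northgate, w=2) cum 2
  y=3 (Westmoor, w=8) cum 10
  y=3 (Riverbend, w=100) cum 110
  y=6 (Eastvale, w=120) cum 230
  y=7 (Lakeside, w=30) cum 260  ← median
  y=12 (Midtown, w=50) cum 310
  y=13 (Southcross, w=70) cum 380
  y=14 (Hillcrest, w=125) cum 505
⇒ y* = 7

(13, 7)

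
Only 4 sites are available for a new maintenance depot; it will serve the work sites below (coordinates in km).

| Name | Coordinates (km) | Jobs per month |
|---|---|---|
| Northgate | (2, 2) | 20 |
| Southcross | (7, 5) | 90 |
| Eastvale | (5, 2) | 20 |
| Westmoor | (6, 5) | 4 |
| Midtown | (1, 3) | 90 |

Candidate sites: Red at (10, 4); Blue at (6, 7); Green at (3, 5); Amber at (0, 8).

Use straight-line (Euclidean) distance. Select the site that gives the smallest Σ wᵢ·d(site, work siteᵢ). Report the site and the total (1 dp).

Green, total 761.9 km

Total weighted distance at each candidate:
  Red (10, 4): total = 1388.7
  Blue (6, 7): total = 1015.6
  Green (3, 5): total = 761.9
  Amber (0, 8): total = 1453.9
Minimum is at Green with total 761.9 km.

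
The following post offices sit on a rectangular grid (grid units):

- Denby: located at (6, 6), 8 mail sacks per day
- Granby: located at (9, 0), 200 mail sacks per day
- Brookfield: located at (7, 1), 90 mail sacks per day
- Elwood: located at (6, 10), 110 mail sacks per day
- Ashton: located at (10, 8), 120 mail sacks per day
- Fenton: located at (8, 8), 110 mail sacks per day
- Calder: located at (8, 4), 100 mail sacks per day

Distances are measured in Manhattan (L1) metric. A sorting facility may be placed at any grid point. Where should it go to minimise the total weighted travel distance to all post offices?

(8, 4)

Manhattan distance separates: Σwᵢ(|x−xᵢ|+|y−yᵢ|) = Σwᵢ|x−xᵢ| + Σwᵢ|y−yᵢ|, so x and y are optimised independently as 1-D weighted medians.
Total weight W = 738; half = 369.
x-coordinate, sorted with cumulative weight:
  x=6 (Denby, w=8) cum 8
  x=6 (Elwood, w=110) cum 118
  x=7 (Brookfield, w=90) cum 208
  x=8 (Fenton, w=110) cum 318
  x=8 (Calder, w=100) cum 418  ← median
  x=9 (Granby, w=200) cum 618
  x=10 (Ashton, w=120) cum 738
⇒ x* = 8
y-coordinate, sorted with cumulative weight:
  y=0 (Granby, w=200) cum 200
  y=1 (Brookfield, w=90) cum 290
  y=4 (Calder, w=100) cum 390  ← median
  y=6 (Denby, w=8) cum 398
  y=8 (Ashton, w=120) cum 518
  y=8 (Fenton, w=110) cum 628
  y=10 (Elwood, w=110) cum 738
⇒ y* = 4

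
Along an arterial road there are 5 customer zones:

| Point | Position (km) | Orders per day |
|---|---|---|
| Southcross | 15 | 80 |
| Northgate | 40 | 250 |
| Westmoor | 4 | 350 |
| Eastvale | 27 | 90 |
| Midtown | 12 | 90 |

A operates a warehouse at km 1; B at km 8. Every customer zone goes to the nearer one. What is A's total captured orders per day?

The indifferent point is the midpoint (1+8)/2 = 4.5; customer zones left of it (closer to A at 1) go to A, those right go to B.
  Westmoor at 4 (w=350) → A
  Midtown at 12 (w=90) → B
  Southcross at 15 (w=80) → B
  Eastvale at 27 (w=90) → B
  Northgate at 40 (w=250) → B
A captures 350; B captures 510.

350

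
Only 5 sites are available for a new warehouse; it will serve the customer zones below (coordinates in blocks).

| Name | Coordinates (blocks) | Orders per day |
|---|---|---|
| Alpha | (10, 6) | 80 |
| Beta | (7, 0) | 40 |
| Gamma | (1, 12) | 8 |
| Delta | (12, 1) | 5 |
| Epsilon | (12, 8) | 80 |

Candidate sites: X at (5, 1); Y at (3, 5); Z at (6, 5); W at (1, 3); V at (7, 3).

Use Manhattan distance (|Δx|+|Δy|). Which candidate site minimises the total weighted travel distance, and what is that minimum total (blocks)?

Z, total 1506 blocks

Total weighted distance at each candidate:
  X (5, 1): total = 2195
  Y (3, 5): total = 2097
  Z (6, 5): total = 1506
  W (1, 3): total = 2737
  V (7, 3): total = 1555
Minimum is at Z with total 1506 blocks.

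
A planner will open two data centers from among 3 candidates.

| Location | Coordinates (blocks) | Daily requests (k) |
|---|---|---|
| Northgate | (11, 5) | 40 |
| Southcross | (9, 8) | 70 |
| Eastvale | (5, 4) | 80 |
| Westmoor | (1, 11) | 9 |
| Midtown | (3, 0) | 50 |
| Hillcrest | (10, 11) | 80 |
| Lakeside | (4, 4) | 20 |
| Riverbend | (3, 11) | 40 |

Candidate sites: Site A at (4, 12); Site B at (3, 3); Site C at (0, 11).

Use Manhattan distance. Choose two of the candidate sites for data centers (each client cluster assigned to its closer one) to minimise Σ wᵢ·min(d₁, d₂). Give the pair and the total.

Evaluate every pair (each demand assigned to the nearer of the two):
  {Site A, Site B}: total = 2136
  {Site B, Site C}: total = 2529
  {Site A, Site C}: total = 3369
Best pair: {Site A, Site B} with total 2136.

{Site A, Site B}, total 2136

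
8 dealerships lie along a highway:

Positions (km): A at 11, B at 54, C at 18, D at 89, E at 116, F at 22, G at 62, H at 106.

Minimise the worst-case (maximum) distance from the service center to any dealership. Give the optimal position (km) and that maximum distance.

location 63.5, max distance 52.5

The 1-center on a line is the midpoint of the two extreme points: leftmost at 11, rightmost at 116.
Optimal location = (11 + 116)/2 = 63.5; maximum distance = (116 − 11)/2 = 52.5.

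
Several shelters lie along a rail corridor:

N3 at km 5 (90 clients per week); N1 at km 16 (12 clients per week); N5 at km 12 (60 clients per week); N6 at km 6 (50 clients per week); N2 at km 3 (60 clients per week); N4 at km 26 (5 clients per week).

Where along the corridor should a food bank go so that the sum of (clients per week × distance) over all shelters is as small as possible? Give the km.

x = 5

For a sum of weighted absolute distances on a line, the optimum is the weighted median (not the mean). Total weight W = 277; half-weight = 138.5.
Sort by position and accumulate weight:
  km 3 (N2, w=60) → cum 60
  km 5 (N3, w=90) → cum 150  ≥ 138.5 → median here
  km 6 (N6, w=50) → cum 200
  km 12 (N5, w=60) → cum 260
  km 16 (N1, w=12) → cum 272
  km 26 (N4, w=5) → cum 277
Optimal location: km 5.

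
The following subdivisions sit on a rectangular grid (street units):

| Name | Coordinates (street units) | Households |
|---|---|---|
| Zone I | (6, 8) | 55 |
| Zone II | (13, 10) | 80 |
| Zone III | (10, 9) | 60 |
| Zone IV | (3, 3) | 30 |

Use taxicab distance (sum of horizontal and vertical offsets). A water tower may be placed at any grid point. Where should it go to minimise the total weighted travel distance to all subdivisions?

Manhattan distance separates: Σwᵢ(|x−xᵢ|+|y−yᵢ|) = Σwᵢ|x−xᵢ| + Σwᵢ|y−yᵢ|, so x and y are optimised independently as 1-D weighted medians.
Total weight W = 225; half = 112.5.
x-coordinate, sorted with cumulative weight:
  x=3 (Zone IV, w=30) cum 30
  x=6 (Zone I, w=55) cum 85
  x=10 (Zone III, w=60) cum 145  ← median
  x=13 (Zone II, w=80) cum 225
⇒ x* = 10
y-coordinate, sorted with cumulative weight:
  y=3 (Zone IV, w=30) cum 30
  y=8 (Zone I, w=55) cum 85
  y=9 (Zone III, w=60) cum 145  ← median
  y=10 (Zone II, w=80) cum 225
⇒ y* = 9

(10, 9)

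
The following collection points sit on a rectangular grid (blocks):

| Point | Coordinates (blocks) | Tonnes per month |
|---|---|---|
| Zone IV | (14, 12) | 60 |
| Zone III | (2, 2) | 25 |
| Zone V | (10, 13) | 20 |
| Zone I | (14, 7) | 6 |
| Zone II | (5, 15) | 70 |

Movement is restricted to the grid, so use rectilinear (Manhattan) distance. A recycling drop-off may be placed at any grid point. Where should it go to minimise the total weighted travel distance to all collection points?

(5, 12)

Manhattan distance separates: Σwᵢ(|x−xᵢ|+|y−yᵢ|) = Σwᵢ|x−xᵢ| + Σwᵢ|y−yᵢ|, so x and y are optimised independently as 1-D weighted medians.
Total weight W = 181; half = 90.5.
x-coordinate, sorted with cumulative weight:
  x=2 (Zone III, w=25) cum 25
  x=5 (Zone II, w=70) cum 95  ← median
  x=10 (Zone V, w=20) cum 115
  x=14 (Zone IV, w=60) cum 175
  x=14 (Zone I, w=6) cum 181
⇒ x* = 5
y-coordinate, sorted with cumulative weight:
  y=2 (Zone III, w=25) cum 25
  y=7 (Zone I, w=6) cum 31
  y=12 (Zone IV, w=60) cum 91  ← median
  y=13 (Zone V, w=20) cum 111
  y=15 (Zone II, w=70) cum 181
⇒ y* = 12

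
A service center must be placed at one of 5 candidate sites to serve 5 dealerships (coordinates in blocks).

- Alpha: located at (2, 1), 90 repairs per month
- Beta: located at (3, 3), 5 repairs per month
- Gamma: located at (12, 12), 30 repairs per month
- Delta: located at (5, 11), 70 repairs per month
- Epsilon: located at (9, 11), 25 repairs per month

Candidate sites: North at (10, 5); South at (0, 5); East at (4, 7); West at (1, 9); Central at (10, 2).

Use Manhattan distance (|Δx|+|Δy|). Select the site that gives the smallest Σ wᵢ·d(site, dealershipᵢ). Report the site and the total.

East, total 1710 blocks

Total weighted distance at each candidate:
  North (10, 5): total = 2340
  South (0, 5): total = 2280
  East (4, 7): total = 1710
  West (1, 9): total = 1940
  Central (10, 2): total = 2440
Minimum is at East with total 1710 blocks.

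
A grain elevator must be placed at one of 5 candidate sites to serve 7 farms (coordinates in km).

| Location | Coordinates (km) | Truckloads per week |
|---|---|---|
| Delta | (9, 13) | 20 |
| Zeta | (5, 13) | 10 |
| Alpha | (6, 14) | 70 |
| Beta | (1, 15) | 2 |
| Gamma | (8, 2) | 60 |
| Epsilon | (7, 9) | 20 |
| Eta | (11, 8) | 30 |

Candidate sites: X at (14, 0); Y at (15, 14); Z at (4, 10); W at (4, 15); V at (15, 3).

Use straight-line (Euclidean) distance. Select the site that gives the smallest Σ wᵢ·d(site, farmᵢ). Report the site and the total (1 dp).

Z, total 1291.3 km

Total weighted distance at each candidate:
  X (14, 0): total = 2468.9
  Y (15, 14): total = 2118.8
  Z (4, 10): total = 1291.3
  W (4, 15): total = 1539.8
  V (15, 3): total = 2222.8
Minimum is at Z with total 1291.3 km.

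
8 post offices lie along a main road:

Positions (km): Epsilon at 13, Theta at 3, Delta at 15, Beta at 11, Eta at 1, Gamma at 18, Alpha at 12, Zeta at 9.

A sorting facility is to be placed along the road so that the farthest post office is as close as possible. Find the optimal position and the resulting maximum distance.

The 1-center on a line is the midpoint of the two extreme points: leftmost at 1, rightmost at 18.
Optimal location = (1 + 18)/2 = 9.5; maximum distance = (18 − 1)/2 = 8.5.

location 9.5, max distance 8.5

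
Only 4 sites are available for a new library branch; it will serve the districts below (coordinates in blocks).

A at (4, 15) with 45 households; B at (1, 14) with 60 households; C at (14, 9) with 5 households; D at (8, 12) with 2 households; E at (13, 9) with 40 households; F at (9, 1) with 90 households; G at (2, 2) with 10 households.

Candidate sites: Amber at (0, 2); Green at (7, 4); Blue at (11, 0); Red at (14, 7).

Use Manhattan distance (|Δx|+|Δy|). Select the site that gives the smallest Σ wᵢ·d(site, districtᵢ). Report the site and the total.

Total weighted distance at each candidate:
  Amber (0, 2): total = 3406
  Green (7, 4): total = 2628
  Blue (11, 0): total = 3340
  Red (14, 7): total = 3322
Minimum is at Green with total 2628 blocks.

Green, total 2628 blocks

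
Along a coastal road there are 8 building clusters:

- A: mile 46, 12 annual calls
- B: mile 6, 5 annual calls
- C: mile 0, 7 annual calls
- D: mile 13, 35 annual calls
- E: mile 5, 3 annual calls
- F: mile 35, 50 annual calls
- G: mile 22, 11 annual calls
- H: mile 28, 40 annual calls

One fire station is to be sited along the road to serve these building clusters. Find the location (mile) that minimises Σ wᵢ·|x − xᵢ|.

For a sum of weighted absolute distances on a line, the optimum is the weighted median (not the mean). Total weight W = 163; half-weight = 81.5.
Sort by position and accumulate weight:
  mile 0 (C, w=7) → cum 7
  mile 5 (E, w=3) → cum 10
  mile 6 (B, w=5) → cum 15
  mile 13 (D, w=35) → cum 50
  mile 22 (G, w=11) → cum 61
  mile 28 (H, w=40) → cum 101  ≥ 81.5 → median here
  mile 35 (F, w=50) → cum 151
  mile 46 (A, w=12) → cum 163
Optimal location: mile 28.

x = 28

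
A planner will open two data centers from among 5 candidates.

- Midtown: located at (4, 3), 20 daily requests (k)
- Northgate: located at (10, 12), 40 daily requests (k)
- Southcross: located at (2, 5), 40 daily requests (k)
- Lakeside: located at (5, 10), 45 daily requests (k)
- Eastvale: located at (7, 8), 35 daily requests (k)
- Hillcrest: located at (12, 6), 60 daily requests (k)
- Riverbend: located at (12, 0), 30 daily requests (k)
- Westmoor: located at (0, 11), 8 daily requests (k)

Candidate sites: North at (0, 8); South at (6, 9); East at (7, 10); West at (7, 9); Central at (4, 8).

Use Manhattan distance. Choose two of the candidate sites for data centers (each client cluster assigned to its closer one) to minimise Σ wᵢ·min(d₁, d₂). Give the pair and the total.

Evaluate every pair (each demand assigned to the nearer of the two):
  {West, Central}: total = 1666
  {East, Central}: total = 1706
  {North, West}: total = 1714
  {North, East}: total = 1754
  {South, Central}: total = 1786
  {South, West}: total = 1809
  {North, South}: total = 1814
  {East, West}: total = 1829
  {South, East}: total = 1894
  {North, Central}: total = 2044
Best pair: {West, Central} with total 1666.

{West, Central}, total 1666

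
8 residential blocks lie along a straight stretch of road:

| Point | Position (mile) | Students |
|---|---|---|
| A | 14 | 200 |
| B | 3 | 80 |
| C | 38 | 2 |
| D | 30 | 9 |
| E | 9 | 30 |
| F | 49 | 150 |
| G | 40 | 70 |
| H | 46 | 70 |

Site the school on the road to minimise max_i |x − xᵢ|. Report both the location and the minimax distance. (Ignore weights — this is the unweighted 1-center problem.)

location 26, max distance 23

The 1-center on a line is the midpoint of the two extreme points: leftmost at 3, rightmost at 49.
Optimal location = (3 + 49)/2 = 26; maximum distance = (49 − 3)/2 = 23.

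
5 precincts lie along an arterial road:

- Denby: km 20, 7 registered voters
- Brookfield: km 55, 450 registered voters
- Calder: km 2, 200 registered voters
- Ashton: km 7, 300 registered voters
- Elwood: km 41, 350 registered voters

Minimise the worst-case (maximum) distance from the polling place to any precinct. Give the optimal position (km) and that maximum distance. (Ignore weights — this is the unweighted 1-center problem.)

The 1-center on a line is the midpoint of the two extreme points: leftmost at 2, rightmost at 55.
Optimal location = (2 + 55)/2 = 28.5; maximum distance = (55 − 2)/2 = 26.5.

location 28.5, max distance 26.5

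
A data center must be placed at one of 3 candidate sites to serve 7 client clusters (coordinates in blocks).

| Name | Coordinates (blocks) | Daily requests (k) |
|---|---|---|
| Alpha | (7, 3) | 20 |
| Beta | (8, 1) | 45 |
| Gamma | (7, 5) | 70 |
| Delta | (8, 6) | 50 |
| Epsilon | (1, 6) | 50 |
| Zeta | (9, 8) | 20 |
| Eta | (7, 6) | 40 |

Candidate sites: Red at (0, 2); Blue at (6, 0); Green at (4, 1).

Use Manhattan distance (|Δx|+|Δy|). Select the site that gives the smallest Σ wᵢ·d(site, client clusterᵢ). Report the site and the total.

Total weighted distance at each candidate:
  Red (0, 2): total = 2855
  Blue (6, 0): total = 2085
  Green (4, 1): total = 2180
Minimum is at Blue with total 2085 blocks.

Blue, total 2085 blocks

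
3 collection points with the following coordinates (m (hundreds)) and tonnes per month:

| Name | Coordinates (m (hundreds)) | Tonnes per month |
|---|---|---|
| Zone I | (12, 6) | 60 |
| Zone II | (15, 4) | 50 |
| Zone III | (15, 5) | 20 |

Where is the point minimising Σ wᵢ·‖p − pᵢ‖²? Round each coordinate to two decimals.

(13.62, 5.08)

The minimiser of Σwᵢ‖p−pᵢ‖² is the weighted centroid p* = (Σwᵢpᵢ)/(Σwᵢ).
Σwᵢ = 130.
Σwᵢxᵢ = 60·12 + 50·15 + 20·15 = 1770.
Σwᵢyᵢ = 60·6 + 50·4 + 20·5 = 660.
x* = 1770/130 = 13.62, y* = 660/130 = 5.08.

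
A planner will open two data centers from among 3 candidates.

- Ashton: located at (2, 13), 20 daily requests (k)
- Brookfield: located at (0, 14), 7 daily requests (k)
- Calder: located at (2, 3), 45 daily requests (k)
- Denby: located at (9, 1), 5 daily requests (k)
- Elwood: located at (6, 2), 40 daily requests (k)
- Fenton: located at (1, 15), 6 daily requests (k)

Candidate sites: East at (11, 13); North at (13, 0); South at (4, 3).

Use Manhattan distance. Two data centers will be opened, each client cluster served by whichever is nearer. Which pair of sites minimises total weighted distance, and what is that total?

Evaluate every pair (each demand assigned to the nearer of the two):
  {East, South}: total = 581
  {North, South}: total = 670
  {East, North}: total = 1351
Best pair: {East, South} with total 581.

{East, South}, total 581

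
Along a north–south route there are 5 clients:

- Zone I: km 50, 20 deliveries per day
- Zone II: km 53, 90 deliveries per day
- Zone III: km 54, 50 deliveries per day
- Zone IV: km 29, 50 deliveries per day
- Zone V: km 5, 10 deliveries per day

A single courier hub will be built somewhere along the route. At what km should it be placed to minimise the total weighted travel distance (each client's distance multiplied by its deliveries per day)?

x = 53

For a sum of weighted absolute distances on a line, the optimum is the weighted median (not the mean). Total weight W = 220; half-weight = 110.
Sort by position and accumulate weight:
  km 5 (Zone V, w=10) → cum 10
  km 29 (Zone IV, w=50) → cum 60
  km 50 (Zone I, w=20) → cum 80
  km 53 (Zone II, w=90) → cum 170  ≥ 110 → median here
  km 54 (Zone III, w=50) → cum 220
Optimal location: km 53.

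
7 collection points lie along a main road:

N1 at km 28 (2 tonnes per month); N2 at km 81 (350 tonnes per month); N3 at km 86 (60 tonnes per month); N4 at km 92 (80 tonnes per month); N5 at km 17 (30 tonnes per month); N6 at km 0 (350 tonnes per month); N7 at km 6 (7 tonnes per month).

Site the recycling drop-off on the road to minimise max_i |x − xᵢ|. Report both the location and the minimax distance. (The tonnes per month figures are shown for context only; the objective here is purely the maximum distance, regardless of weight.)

location 46, max distance 46

The 1-center on a line is the midpoint of the two extreme points: leftmost at 0, rightmost at 92.
Optimal location = (0 + 92)/2 = 46; maximum distance = (92 − 0)/2 = 46.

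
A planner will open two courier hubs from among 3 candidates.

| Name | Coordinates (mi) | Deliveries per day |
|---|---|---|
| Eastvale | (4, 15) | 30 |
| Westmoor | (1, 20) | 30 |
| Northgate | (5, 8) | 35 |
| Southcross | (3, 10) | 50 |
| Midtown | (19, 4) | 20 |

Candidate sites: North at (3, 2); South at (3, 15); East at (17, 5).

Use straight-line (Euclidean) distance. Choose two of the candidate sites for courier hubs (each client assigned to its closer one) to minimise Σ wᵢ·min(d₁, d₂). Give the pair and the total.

Evaluate every pair (each demand assigned to the nearer of the two):
  {South, East}: total = 741.1
  {North, South}: total = 985.4
  {North, East}: total = 1600.6
Best pair: {South, East} with total 741.1.

{South, East}, total 741.1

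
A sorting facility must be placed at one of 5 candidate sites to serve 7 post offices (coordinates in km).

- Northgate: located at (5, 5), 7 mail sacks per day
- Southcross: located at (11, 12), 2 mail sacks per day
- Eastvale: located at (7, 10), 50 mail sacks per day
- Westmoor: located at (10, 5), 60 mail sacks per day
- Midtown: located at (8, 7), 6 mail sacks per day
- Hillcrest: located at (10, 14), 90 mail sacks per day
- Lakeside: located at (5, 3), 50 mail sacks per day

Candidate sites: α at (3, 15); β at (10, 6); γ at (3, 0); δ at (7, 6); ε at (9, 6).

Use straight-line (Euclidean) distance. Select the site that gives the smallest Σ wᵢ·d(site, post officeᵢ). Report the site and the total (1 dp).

Total weighted distance at each candidate:
  α (3, 15): total = 2442.3
  β (10, 6): total = 1382.8
  γ (3, 0): total = 2761.8
  δ (7, 6): total = 1377.5
  ε (9, 6): total = 1334.1
Minimum is at ε with total 1334.1 km.

ε, total 1334.1 km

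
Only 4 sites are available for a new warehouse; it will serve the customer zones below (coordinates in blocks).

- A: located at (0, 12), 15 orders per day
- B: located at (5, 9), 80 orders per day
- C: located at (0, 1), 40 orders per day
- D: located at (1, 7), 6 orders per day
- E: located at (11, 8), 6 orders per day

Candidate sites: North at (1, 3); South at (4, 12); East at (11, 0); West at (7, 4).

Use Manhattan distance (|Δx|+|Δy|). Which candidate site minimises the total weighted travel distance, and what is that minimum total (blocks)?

Total weighted distance at each candidate:
  North (1, 3): total = 1184
  South (4, 12): total = 1094
  East (11, 0): total = 2175
  West (7, 4): total = 1287
Minimum is at South with total 1094 blocks.

South, total 1094 blocks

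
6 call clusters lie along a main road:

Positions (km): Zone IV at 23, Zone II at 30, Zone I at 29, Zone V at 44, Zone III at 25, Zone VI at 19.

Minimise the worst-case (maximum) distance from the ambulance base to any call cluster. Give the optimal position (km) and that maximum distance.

location 31.5, max distance 12.5

The 1-center on a line is the midpoint of the two extreme points: leftmost at 19, rightmost at 44.
Optimal location = (19 + 44)/2 = 31.5; maximum distance = (44 − 19)/2 = 12.5.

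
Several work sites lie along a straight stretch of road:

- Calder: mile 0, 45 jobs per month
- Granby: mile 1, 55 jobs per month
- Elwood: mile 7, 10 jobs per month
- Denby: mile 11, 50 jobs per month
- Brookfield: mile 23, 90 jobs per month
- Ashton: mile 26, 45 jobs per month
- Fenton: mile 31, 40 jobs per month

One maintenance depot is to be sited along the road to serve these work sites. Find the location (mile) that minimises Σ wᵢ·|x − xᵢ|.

For a sum of weighted absolute distances on a line, the optimum is the weighted median (not the mean). Total weight W = 335; half-weight = 167.5.
Sort by position and accumulate weight:
  mile 0 (Calder, w=45) → cum 45
  mile 1 (Granby, w=55) → cum 100
  mile 7 (Elwood, w=10) → cum 110
  mile 11 (Denby, w=50) → cum 160
  mile 23 (Brookfield, w=90) → cum 250  ≥ 167.5 → median here
  mile 26 (Ashton, w=45) → cum 295
  mile 31 (Fenton, w=40) → cum 335
Optimal location: mile 23.

x = 23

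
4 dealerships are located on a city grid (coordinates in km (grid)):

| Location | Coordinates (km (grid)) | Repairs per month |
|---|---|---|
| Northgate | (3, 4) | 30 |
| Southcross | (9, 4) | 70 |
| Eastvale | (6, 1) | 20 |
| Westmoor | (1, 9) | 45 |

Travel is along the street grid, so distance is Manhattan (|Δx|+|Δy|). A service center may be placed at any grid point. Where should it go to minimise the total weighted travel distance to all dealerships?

(6, 4)

Manhattan distance separates: Σwᵢ(|x−xᵢ|+|y−yᵢ|) = Σwᵢ|x−xᵢ| + Σwᵢ|y−yᵢ|, so x and y are optimised independently as 1-D weighted medians.
Total weight W = 165; half = 82.5.
x-coordinate, sorted with cumulative weight:
  x=1 (Westmoor, w=45) cum 45
  x=3 (Northgate, w=30) cum 75
  x=6 (Eastvale, w=20) cum 95  ← median
  x=9 (Southcross, w=70) cum 165
⇒ x* = 6
y-coordinate, sorted with cumulative weight:
  y=1 (Eastvale, w=20) cum 20
  y=4 (Northgate, w=30) cum 50
  y=4 (Southcross, w=70) cum 120  ← median
  y=9 (Westmoor, w=45) cum 165
⇒ y* = 4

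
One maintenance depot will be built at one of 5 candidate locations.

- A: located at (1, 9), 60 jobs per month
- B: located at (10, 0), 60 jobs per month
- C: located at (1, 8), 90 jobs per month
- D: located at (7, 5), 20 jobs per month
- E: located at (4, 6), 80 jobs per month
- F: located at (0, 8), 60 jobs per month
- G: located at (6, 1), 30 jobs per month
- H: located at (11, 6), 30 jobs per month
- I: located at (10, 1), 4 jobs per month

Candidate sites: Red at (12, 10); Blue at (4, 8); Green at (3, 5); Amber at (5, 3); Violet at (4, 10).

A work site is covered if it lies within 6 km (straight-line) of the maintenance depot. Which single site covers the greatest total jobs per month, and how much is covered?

Green, covering 340

Coverage radius r = 6 km; a point is covered iff (Δx)²+(Δy)² ≤ 6² = 36.
  Red (12, 10): covers {H} → 30
  Blue (4, 8): covers {A, C, D, E, F} → 310
  Green (3, 5): covers {A, C, D, E, F, G} → 340
  Amber (5, 3): covers {B, D, E, G, I} → 194
  Violet (4, 10): covers {A, C, D, E, F} → 310
Maximum coverage at Green: 340 jobs per month.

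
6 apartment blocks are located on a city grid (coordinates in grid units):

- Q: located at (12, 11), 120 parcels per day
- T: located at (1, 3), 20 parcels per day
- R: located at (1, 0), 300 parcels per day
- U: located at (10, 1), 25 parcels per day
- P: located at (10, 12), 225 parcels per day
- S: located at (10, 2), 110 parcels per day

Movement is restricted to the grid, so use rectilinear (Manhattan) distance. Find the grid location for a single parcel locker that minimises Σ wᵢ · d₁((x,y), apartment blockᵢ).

Manhattan distance separates: Σwᵢ(|x−xᵢ|+|y−yᵢ|) = Σwᵢ|x−xᵢ| + Σwᵢ|y−yᵢ|, so x and y are optimised independently as 1-D weighted medians.
Total weight W = 800; half = 400.
x-coordinate, sorted with cumulative weight:
  x=1 (T, w=20) cum 20
  x=1 (R, w=300) cum 320
  x=10 (U, w=25) cum 345
  x=10 (P, w=225) cum 570  ← median
  x=10 (S, w=110) cum 680
  x=12 (Q, w=120) cum 800
⇒ x* = 10
y-coordinate, sorted with cumulative weight:
  y=0 (R, w=300) cum 300
  y=1 (U, w=25) cum 325
  y=2 (S, w=110) cum 435  ← median
  y=3 (T, w=20) cum 455
  y=11 (Q, w=120) cum 575
  y=12 (P, w=225) cum 800
⇒ y* = 2

(10, 2)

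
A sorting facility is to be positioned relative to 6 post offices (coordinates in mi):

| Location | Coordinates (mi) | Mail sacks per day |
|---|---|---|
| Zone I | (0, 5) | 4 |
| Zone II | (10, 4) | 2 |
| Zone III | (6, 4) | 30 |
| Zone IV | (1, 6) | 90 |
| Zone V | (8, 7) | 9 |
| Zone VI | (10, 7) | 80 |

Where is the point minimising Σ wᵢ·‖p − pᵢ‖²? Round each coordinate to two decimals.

(5.40, 6.10)

The minimiser of Σwᵢ‖p−pᵢ‖² is the weighted centroid p* = (Σwᵢpᵢ)/(Σwᵢ).
Σwᵢ = 215.
Σwᵢxᵢ = 4·0 + 2·10 + 30·6 + 90·1 + 9·8 + 80·10 = 1162.
Σwᵢyᵢ = 4·5 + 2·4 + 30·4 + 90·6 + 9·7 + 80·7 = 1311.
x* = 1162/215 = 5.40, y* = 1311/215 = 6.10.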